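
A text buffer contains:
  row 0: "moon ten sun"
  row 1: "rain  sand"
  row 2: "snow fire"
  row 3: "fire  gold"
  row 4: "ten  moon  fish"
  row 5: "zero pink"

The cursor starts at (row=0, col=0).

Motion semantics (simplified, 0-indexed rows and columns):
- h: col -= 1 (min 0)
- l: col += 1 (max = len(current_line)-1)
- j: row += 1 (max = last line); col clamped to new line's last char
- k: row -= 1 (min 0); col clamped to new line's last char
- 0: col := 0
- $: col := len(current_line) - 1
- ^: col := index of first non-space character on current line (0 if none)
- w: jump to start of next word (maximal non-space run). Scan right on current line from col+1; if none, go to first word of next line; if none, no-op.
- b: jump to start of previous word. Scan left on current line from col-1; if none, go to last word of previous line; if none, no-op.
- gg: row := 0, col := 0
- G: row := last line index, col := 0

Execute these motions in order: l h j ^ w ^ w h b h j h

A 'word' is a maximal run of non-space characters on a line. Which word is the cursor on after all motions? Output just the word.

After 1 (l): row=0 col=1 char='o'
After 2 (h): row=0 col=0 char='m'
After 3 (j): row=1 col=0 char='r'
After 4 (^): row=1 col=0 char='r'
After 5 (w): row=1 col=6 char='s'
After 6 (^): row=1 col=0 char='r'
After 7 (w): row=1 col=6 char='s'
After 8 (h): row=1 col=5 char='_'
After 9 (b): row=1 col=0 char='r'
After 10 (h): row=1 col=0 char='r'
After 11 (j): row=2 col=0 char='s'
After 12 (h): row=2 col=0 char='s'

Answer: snow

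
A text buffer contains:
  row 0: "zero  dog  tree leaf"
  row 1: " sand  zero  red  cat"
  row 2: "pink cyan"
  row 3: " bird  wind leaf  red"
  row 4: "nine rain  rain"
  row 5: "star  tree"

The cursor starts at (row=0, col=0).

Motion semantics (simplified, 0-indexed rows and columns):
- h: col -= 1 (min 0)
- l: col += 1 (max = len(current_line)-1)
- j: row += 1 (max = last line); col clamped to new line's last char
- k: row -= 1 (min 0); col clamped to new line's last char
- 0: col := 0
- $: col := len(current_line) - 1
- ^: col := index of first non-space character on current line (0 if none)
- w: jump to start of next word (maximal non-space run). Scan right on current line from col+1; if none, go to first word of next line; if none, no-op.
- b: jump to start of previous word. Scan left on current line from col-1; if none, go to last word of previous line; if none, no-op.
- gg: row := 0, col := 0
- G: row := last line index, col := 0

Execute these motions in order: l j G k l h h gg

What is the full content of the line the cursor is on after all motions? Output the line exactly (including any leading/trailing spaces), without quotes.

Answer: zero  dog  tree leaf

Derivation:
After 1 (l): row=0 col=1 char='e'
After 2 (j): row=1 col=1 char='s'
After 3 (G): row=5 col=0 char='s'
After 4 (k): row=4 col=0 char='n'
After 5 (l): row=4 col=1 char='i'
After 6 (h): row=4 col=0 char='n'
After 7 (h): row=4 col=0 char='n'
After 8 (gg): row=0 col=0 char='z'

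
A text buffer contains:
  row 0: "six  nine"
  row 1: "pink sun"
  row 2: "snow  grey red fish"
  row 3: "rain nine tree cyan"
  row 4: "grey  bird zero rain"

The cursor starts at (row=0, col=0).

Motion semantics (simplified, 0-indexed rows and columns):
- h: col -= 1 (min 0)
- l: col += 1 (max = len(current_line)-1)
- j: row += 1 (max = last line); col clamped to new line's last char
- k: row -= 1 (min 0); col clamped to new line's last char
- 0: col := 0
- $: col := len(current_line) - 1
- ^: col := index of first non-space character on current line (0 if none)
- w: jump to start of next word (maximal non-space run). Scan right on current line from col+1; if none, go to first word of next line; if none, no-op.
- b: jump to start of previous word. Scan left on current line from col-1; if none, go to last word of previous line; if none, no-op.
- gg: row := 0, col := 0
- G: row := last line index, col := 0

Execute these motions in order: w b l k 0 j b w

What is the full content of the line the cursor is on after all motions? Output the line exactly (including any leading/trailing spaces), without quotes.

Answer: pink sun

Derivation:
After 1 (w): row=0 col=5 char='n'
After 2 (b): row=0 col=0 char='s'
After 3 (l): row=0 col=1 char='i'
After 4 (k): row=0 col=1 char='i'
After 5 (0): row=0 col=0 char='s'
After 6 (j): row=1 col=0 char='p'
After 7 (b): row=0 col=5 char='n'
After 8 (w): row=1 col=0 char='p'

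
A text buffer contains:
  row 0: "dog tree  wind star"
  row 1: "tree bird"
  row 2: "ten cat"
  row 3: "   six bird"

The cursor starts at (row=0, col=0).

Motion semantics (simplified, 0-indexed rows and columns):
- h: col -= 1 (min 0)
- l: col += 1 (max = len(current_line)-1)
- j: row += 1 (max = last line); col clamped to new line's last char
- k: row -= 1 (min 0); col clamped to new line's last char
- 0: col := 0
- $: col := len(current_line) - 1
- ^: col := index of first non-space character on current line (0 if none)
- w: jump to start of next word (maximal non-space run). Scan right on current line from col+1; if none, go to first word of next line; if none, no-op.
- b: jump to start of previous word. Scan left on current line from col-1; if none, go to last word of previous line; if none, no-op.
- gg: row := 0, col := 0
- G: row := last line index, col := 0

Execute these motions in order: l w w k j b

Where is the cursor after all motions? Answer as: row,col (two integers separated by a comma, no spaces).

Answer: 1,5

Derivation:
After 1 (l): row=0 col=1 char='o'
After 2 (w): row=0 col=4 char='t'
After 3 (w): row=0 col=10 char='w'
After 4 (k): row=0 col=10 char='w'
After 5 (j): row=1 col=8 char='d'
After 6 (b): row=1 col=5 char='b'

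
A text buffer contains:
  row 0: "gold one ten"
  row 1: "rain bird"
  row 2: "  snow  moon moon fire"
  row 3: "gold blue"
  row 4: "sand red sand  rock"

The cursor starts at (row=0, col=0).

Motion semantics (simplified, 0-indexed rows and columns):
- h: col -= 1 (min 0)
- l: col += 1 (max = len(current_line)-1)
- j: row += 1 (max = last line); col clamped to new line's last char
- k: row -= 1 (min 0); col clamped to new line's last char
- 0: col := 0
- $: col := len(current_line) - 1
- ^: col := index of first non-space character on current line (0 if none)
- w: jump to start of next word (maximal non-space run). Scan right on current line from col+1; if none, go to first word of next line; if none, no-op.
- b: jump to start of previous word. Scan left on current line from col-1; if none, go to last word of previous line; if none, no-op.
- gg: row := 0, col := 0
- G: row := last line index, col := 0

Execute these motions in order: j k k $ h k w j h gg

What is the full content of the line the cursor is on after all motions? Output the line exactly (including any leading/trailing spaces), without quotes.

Answer: gold one ten

Derivation:
After 1 (j): row=1 col=0 char='r'
After 2 (k): row=0 col=0 char='g'
After 3 (k): row=0 col=0 char='g'
After 4 ($): row=0 col=11 char='n'
After 5 (h): row=0 col=10 char='e'
After 6 (k): row=0 col=10 char='e'
After 7 (w): row=1 col=0 char='r'
After 8 (j): row=2 col=0 char='_'
After 9 (h): row=2 col=0 char='_'
After 10 (gg): row=0 col=0 char='g'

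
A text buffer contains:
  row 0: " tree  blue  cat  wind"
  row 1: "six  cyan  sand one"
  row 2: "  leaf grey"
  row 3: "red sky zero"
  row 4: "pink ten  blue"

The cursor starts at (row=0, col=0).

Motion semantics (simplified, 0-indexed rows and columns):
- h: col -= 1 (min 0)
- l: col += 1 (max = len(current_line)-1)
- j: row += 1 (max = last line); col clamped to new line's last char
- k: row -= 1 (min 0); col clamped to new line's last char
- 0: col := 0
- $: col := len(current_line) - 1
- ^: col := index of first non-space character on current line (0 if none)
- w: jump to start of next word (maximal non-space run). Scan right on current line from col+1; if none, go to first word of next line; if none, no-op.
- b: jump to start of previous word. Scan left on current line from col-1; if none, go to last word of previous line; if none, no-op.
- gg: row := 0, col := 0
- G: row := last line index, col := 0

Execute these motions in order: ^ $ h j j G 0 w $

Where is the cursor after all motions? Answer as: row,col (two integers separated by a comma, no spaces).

After 1 (^): row=0 col=1 char='t'
After 2 ($): row=0 col=21 char='d'
After 3 (h): row=0 col=20 char='n'
After 4 (j): row=1 col=18 char='e'
After 5 (j): row=2 col=10 char='y'
After 6 (G): row=4 col=0 char='p'
After 7 (0): row=4 col=0 char='p'
After 8 (w): row=4 col=5 char='t'
After 9 ($): row=4 col=13 char='e'

Answer: 4,13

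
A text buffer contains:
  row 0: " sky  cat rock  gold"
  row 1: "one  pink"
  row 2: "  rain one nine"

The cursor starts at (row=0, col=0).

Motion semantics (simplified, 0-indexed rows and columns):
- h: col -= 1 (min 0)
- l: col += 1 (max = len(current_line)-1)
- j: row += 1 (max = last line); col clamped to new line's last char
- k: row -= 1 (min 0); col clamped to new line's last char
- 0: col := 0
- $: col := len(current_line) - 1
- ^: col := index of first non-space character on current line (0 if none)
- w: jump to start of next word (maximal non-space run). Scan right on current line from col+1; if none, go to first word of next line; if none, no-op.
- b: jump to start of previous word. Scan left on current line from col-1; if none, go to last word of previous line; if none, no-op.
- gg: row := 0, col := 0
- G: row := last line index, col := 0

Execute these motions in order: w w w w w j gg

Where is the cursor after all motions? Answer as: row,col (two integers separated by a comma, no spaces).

Answer: 0,0

Derivation:
After 1 (w): row=0 col=1 char='s'
After 2 (w): row=0 col=6 char='c'
After 3 (w): row=0 col=10 char='r'
After 4 (w): row=0 col=16 char='g'
After 5 (w): row=1 col=0 char='o'
After 6 (j): row=2 col=0 char='_'
After 7 (gg): row=0 col=0 char='_'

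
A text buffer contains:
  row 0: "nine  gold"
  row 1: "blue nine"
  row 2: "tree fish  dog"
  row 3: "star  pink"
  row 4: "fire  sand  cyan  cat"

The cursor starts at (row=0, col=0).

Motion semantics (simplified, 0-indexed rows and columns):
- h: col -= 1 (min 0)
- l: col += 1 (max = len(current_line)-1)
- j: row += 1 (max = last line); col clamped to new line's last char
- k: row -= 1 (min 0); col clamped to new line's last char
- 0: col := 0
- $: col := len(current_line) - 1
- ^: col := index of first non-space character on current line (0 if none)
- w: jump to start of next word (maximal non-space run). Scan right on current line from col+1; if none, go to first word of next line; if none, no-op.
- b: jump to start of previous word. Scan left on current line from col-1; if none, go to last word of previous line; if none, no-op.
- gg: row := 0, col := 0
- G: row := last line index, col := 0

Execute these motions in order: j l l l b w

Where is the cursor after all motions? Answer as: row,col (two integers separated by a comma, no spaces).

After 1 (j): row=1 col=0 char='b'
After 2 (l): row=1 col=1 char='l'
After 3 (l): row=1 col=2 char='u'
After 4 (l): row=1 col=3 char='e'
After 5 (b): row=1 col=0 char='b'
After 6 (w): row=1 col=5 char='n'

Answer: 1,5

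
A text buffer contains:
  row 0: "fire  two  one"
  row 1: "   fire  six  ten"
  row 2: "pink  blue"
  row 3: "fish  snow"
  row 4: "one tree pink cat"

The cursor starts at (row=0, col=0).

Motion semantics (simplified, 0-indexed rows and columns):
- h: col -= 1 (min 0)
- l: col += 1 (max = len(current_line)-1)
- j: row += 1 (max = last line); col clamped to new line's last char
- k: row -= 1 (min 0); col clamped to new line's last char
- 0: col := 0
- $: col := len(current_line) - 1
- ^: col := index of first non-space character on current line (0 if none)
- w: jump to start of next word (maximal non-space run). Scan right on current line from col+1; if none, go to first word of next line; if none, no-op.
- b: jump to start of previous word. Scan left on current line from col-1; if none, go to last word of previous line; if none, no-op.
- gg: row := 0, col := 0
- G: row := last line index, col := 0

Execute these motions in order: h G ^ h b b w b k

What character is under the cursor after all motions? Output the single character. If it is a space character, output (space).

Answer: p

Derivation:
After 1 (h): row=0 col=0 char='f'
After 2 (G): row=4 col=0 char='o'
After 3 (^): row=4 col=0 char='o'
After 4 (h): row=4 col=0 char='o'
After 5 (b): row=3 col=6 char='s'
After 6 (b): row=3 col=0 char='f'
After 7 (w): row=3 col=6 char='s'
After 8 (b): row=3 col=0 char='f'
After 9 (k): row=2 col=0 char='p'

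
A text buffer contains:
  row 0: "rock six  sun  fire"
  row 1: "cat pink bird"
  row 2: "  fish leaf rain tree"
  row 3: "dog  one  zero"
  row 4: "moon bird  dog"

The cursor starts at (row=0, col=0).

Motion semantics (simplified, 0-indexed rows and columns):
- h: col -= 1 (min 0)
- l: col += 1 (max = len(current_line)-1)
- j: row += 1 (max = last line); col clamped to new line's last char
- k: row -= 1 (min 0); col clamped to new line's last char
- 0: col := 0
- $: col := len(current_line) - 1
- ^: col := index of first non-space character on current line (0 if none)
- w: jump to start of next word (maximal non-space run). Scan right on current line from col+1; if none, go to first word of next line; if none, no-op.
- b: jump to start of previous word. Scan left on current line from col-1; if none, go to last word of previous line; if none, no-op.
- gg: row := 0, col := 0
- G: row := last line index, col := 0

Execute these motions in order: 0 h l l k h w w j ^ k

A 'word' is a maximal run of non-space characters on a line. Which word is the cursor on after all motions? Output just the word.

After 1 (0): row=0 col=0 char='r'
After 2 (h): row=0 col=0 char='r'
After 3 (l): row=0 col=1 char='o'
After 4 (l): row=0 col=2 char='c'
After 5 (k): row=0 col=2 char='c'
After 6 (h): row=0 col=1 char='o'
After 7 (w): row=0 col=5 char='s'
After 8 (w): row=0 col=10 char='s'
After 9 (j): row=1 col=10 char='i'
After 10 (^): row=1 col=0 char='c'
After 11 (k): row=0 col=0 char='r'

Answer: rock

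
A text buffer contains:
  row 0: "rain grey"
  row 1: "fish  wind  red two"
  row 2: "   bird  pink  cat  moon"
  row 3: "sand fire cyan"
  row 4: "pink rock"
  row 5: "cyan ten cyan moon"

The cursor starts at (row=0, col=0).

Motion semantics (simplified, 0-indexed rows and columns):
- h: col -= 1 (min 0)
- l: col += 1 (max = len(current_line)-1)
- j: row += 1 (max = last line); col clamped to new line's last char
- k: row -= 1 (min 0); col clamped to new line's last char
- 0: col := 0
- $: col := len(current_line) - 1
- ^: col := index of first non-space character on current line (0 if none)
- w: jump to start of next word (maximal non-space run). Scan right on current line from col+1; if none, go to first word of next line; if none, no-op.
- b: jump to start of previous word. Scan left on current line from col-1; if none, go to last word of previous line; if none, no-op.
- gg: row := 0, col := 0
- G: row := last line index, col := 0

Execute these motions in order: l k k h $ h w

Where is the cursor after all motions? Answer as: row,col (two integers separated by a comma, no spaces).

After 1 (l): row=0 col=1 char='a'
After 2 (k): row=0 col=1 char='a'
After 3 (k): row=0 col=1 char='a'
After 4 (h): row=0 col=0 char='r'
After 5 ($): row=0 col=8 char='y'
After 6 (h): row=0 col=7 char='e'
After 7 (w): row=1 col=0 char='f'

Answer: 1,0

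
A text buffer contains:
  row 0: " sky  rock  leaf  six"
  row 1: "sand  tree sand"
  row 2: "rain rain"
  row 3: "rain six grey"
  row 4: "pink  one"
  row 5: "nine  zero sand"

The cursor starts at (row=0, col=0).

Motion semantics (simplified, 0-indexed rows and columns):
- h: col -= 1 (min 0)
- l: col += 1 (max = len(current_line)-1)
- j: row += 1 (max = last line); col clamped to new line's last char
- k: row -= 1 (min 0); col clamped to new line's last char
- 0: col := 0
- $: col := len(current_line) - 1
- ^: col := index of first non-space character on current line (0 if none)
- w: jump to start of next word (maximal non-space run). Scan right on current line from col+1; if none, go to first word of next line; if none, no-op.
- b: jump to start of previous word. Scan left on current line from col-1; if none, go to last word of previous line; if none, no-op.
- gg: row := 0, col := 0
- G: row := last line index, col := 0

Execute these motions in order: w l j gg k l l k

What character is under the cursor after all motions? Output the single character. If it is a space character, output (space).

After 1 (w): row=0 col=1 char='s'
After 2 (l): row=0 col=2 char='k'
After 3 (j): row=1 col=2 char='n'
After 4 (gg): row=0 col=0 char='_'
After 5 (k): row=0 col=0 char='_'
After 6 (l): row=0 col=1 char='s'
After 7 (l): row=0 col=2 char='k'
After 8 (k): row=0 col=2 char='k'

Answer: k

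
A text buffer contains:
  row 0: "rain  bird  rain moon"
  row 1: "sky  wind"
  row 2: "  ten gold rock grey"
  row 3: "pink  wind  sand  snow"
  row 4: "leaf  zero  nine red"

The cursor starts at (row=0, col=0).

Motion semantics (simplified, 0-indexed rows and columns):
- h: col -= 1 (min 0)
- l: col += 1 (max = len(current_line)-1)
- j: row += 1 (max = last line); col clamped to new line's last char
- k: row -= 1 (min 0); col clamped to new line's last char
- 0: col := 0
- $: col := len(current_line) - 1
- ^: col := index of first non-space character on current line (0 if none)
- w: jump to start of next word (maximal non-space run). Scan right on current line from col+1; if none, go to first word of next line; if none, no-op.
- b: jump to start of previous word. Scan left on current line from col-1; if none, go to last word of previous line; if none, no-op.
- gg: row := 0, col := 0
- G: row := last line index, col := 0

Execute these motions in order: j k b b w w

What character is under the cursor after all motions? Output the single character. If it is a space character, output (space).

After 1 (j): row=1 col=0 char='s'
After 2 (k): row=0 col=0 char='r'
After 3 (b): row=0 col=0 char='r'
After 4 (b): row=0 col=0 char='r'
After 5 (w): row=0 col=6 char='b'
After 6 (w): row=0 col=12 char='r'

Answer: r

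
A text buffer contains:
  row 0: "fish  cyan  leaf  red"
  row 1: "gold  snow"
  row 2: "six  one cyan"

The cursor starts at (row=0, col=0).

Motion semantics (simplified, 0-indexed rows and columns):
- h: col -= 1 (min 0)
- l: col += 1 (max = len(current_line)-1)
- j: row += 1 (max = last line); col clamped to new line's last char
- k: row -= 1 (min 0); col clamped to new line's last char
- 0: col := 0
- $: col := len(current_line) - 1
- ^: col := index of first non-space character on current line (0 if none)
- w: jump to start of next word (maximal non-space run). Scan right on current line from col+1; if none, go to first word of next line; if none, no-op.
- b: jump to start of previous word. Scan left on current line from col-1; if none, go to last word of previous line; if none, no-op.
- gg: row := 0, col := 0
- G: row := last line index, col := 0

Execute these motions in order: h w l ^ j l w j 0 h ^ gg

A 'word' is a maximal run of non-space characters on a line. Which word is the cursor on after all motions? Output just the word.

After 1 (h): row=0 col=0 char='f'
After 2 (w): row=0 col=6 char='c'
After 3 (l): row=0 col=7 char='y'
After 4 (^): row=0 col=0 char='f'
After 5 (j): row=1 col=0 char='g'
After 6 (l): row=1 col=1 char='o'
After 7 (w): row=1 col=6 char='s'
After 8 (j): row=2 col=6 char='n'
After 9 (0): row=2 col=0 char='s'
After 10 (h): row=2 col=0 char='s'
After 11 (^): row=2 col=0 char='s'
After 12 (gg): row=0 col=0 char='f'

Answer: fish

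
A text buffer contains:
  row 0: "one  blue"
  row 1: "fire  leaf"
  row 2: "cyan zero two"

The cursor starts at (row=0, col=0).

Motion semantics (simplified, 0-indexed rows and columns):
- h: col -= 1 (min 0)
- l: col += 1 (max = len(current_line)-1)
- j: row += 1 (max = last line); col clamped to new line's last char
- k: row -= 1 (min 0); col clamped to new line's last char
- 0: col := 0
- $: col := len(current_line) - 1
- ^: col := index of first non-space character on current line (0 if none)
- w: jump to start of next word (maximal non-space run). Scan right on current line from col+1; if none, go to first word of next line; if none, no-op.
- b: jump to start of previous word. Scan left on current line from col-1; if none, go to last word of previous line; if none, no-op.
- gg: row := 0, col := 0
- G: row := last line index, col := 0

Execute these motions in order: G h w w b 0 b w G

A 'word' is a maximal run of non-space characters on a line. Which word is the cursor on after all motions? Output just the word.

After 1 (G): row=2 col=0 char='c'
After 2 (h): row=2 col=0 char='c'
After 3 (w): row=2 col=5 char='z'
After 4 (w): row=2 col=10 char='t'
After 5 (b): row=2 col=5 char='z'
After 6 (0): row=2 col=0 char='c'
After 7 (b): row=1 col=6 char='l'
After 8 (w): row=2 col=0 char='c'
After 9 (G): row=2 col=0 char='c'

Answer: cyan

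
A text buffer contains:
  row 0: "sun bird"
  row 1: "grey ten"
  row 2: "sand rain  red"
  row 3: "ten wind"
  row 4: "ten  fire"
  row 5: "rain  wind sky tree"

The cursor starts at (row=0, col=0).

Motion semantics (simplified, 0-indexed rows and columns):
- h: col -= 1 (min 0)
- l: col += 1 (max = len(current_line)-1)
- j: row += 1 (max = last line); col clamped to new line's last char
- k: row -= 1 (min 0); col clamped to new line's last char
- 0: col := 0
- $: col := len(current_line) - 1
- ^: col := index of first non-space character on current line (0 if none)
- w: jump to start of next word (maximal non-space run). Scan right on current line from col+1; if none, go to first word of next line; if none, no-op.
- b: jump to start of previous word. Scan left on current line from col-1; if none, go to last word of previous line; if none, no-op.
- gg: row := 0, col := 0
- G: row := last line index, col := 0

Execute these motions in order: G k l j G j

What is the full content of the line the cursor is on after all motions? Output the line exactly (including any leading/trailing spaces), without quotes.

After 1 (G): row=5 col=0 char='r'
After 2 (k): row=4 col=0 char='t'
After 3 (l): row=4 col=1 char='e'
After 4 (j): row=5 col=1 char='a'
After 5 (G): row=5 col=0 char='r'
After 6 (j): row=5 col=0 char='r'

Answer: rain  wind sky tree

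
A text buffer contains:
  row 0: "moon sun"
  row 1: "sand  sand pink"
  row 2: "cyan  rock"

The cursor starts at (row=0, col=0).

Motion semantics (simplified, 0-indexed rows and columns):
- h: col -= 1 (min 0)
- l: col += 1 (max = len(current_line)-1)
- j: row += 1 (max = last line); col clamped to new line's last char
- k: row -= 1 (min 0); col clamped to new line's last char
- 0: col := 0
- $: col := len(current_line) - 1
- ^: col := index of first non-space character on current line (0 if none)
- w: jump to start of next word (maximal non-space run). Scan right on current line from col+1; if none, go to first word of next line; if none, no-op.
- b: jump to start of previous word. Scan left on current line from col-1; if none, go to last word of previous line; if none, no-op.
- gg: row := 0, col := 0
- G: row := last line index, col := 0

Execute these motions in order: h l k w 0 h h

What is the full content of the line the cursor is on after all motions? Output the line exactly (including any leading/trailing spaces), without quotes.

After 1 (h): row=0 col=0 char='m'
After 2 (l): row=0 col=1 char='o'
After 3 (k): row=0 col=1 char='o'
After 4 (w): row=0 col=5 char='s'
After 5 (0): row=0 col=0 char='m'
After 6 (h): row=0 col=0 char='m'
After 7 (h): row=0 col=0 char='m'

Answer: moon sun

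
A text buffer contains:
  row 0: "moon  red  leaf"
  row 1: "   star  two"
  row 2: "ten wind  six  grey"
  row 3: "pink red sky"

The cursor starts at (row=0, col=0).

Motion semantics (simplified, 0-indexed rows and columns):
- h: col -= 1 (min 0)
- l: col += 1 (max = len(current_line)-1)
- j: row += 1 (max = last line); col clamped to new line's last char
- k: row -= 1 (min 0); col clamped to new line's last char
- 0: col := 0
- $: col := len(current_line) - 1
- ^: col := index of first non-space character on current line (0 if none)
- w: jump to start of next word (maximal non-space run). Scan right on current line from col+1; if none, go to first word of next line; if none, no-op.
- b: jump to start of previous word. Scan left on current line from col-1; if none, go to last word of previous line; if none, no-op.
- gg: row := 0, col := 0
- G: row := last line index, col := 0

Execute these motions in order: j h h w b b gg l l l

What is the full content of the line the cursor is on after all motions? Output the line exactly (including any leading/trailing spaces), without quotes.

After 1 (j): row=1 col=0 char='_'
After 2 (h): row=1 col=0 char='_'
After 3 (h): row=1 col=0 char='_'
After 4 (w): row=1 col=3 char='s'
After 5 (b): row=0 col=11 char='l'
After 6 (b): row=0 col=6 char='r'
After 7 (gg): row=0 col=0 char='m'
After 8 (l): row=0 col=1 char='o'
After 9 (l): row=0 col=2 char='o'
After 10 (l): row=0 col=3 char='n'

Answer: moon  red  leaf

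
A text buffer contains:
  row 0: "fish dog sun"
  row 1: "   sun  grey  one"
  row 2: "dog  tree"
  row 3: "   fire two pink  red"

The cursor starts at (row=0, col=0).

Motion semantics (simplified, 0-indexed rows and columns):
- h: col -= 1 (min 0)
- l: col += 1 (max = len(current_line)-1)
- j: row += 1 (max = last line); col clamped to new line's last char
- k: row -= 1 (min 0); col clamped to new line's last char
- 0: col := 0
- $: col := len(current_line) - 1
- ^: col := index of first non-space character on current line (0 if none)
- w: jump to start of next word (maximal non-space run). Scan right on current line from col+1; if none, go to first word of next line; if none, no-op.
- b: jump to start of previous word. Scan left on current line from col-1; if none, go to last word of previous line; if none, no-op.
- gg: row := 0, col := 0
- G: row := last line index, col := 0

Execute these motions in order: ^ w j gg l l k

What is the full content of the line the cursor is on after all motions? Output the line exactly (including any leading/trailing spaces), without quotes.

After 1 (^): row=0 col=0 char='f'
After 2 (w): row=0 col=5 char='d'
After 3 (j): row=1 col=5 char='n'
After 4 (gg): row=0 col=0 char='f'
After 5 (l): row=0 col=1 char='i'
After 6 (l): row=0 col=2 char='s'
After 7 (k): row=0 col=2 char='s'

Answer: fish dog sun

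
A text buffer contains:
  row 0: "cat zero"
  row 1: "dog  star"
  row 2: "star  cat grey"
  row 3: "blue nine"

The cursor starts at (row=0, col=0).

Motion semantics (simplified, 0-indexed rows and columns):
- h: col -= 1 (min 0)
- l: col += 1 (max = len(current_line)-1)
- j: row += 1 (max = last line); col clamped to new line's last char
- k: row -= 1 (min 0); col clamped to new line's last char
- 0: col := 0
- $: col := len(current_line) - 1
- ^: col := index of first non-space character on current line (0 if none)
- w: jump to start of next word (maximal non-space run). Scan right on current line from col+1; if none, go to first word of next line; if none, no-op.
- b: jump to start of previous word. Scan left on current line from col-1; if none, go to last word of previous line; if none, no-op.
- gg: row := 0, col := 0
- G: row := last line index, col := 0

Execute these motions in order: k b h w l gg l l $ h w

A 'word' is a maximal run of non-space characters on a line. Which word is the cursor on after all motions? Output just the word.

After 1 (k): row=0 col=0 char='c'
After 2 (b): row=0 col=0 char='c'
After 3 (h): row=0 col=0 char='c'
After 4 (w): row=0 col=4 char='z'
After 5 (l): row=0 col=5 char='e'
After 6 (gg): row=0 col=0 char='c'
After 7 (l): row=0 col=1 char='a'
After 8 (l): row=0 col=2 char='t'
After 9 ($): row=0 col=7 char='o'
After 10 (h): row=0 col=6 char='r'
After 11 (w): row=1 col=0 char='d'

Answer: dog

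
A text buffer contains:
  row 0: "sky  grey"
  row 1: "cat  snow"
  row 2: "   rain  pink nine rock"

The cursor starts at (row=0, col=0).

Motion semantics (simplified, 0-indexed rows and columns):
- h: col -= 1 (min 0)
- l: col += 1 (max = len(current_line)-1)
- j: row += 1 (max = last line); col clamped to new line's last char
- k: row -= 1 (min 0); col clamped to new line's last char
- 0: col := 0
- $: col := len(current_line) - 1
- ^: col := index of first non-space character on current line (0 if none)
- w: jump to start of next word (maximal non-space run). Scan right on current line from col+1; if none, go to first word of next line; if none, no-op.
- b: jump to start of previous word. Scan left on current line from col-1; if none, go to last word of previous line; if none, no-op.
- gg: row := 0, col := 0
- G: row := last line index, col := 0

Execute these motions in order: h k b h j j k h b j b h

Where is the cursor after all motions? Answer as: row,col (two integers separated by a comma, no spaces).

After 1 (h): row=0 col=0 char='s'
After 2 (k): row=0 col=0 char='s'
After 3 (b): row=0 col=0 char='s'
After 4 (h): row=0 col=0 char='s'
After 5 (j): row=1 col=0 char='c'
After 6 (j): row=2 col=0 char='_'
After 7 (k): row=1 col=0 char='c'
After 8 (h): row=1 col=0 char='c'
After 9 (b): row=0 col=5 char='g'
After 10 (j): row=1 col=5 char='s'
After 11 (b): row=1 col=0 char='c'
After 12 (h): row=1 col=0 char='c'

Answer: 1,0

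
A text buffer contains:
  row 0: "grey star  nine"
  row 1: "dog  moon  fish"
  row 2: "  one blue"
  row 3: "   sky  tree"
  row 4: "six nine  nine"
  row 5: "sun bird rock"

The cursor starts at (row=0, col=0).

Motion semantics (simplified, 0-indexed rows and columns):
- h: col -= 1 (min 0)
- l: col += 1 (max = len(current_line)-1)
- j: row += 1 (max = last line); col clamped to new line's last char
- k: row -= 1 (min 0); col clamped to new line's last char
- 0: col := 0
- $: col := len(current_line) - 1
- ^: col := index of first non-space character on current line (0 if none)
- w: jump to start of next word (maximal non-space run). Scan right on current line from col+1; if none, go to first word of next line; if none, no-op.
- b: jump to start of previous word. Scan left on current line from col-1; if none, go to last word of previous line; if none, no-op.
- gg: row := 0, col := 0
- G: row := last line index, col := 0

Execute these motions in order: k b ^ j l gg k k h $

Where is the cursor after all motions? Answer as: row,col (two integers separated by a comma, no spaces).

After 1 (k): row=0 col=0 char='g'
After 2 (b): row=0 col=0 char='g'
After 3 (^): row=0 col=0 char='g'
After 4 (j): row=1 col=0 char='d'
After 5 (l): row=1 col=1 char='o'
After 6 (gg): row=0 col=0 char='g'
After 7 (k): row=0 col=0 char='g'
After 8 (k): row=0 col=0 char='g'
After 9 (h): row=0 col=0 char='g'
After 10 ($): row=0 col=14 char='e'

Answer: 0,14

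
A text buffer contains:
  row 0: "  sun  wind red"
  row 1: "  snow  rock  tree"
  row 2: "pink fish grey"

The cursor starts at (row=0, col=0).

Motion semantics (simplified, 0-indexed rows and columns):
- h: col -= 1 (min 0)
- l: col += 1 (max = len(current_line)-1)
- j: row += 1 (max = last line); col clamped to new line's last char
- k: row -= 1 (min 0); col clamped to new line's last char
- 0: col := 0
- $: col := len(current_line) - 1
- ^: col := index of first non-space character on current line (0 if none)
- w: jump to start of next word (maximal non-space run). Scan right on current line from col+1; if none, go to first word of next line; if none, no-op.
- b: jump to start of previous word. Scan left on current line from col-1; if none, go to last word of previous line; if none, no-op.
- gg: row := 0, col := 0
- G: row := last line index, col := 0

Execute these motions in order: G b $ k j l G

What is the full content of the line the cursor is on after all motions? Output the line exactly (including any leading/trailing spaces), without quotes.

Answer: pink fish grey

Derivation:
After 1 (G): row=2 col=0 char='p'
After 2 (b): row=1 col=14 char='t'
After 3 ($): row=1 col=17 char='e'
After 4 (k): row=0 col=14 char='d'
After 5 (j): row=1 col=14 char='t'
After 6 (l): row=1 col=15 char='r'
After 7 (G): row=2 col=0 char='p'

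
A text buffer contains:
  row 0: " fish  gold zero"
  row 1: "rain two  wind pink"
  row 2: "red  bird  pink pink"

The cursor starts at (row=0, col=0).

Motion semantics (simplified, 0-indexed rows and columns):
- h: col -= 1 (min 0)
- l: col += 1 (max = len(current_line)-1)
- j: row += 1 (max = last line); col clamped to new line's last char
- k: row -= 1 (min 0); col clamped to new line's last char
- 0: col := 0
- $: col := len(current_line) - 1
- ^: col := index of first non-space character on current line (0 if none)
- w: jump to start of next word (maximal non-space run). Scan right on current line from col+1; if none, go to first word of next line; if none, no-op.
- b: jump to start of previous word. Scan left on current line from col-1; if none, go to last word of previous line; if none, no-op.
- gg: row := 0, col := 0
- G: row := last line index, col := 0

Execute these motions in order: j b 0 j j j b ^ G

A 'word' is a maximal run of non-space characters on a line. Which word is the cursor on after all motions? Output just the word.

After 1 (j): row=1 col=0 char='r'
After 2 (b): row=0 col=12 char='z'
After 3 (0): row=0 col=0 char='_'
After 4 (j): row=1 col=0 char='r'
After 5 (j): row=2 col=0 char='r'
After 6 (j): row=2 col=0 char='r'
After 7 (b): row=1 col=15 char='p'
After 8 (^): row=1 col=0 char='r'
After 9 (G): row=2 col=0 char='r'

Answer: red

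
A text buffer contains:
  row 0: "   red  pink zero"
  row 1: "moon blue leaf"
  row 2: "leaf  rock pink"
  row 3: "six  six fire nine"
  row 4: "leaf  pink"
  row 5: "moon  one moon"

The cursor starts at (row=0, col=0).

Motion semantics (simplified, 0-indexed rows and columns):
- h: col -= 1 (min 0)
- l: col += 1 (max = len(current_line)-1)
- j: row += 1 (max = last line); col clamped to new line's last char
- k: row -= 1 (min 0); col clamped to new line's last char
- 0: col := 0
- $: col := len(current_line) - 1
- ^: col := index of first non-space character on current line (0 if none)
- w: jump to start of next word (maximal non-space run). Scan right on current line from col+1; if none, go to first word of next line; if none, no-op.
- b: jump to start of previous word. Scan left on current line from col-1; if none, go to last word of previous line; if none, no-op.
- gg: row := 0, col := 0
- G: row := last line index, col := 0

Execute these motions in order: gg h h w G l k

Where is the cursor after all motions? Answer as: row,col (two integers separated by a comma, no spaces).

After 1 (gg): row=0 col=0 char='_'
After 2 (h): row=0 col=0 char='_'
After 3 (h): row=0 col=0 char='_'
After 4 (w): row=0 col=3 char='r'
After 5 (G): row=5 col=0 char='m'
After 6 (l): row=5 col=1 char='o'
After 7 (k): row=4 col=1 char='e'

Answer: 4,1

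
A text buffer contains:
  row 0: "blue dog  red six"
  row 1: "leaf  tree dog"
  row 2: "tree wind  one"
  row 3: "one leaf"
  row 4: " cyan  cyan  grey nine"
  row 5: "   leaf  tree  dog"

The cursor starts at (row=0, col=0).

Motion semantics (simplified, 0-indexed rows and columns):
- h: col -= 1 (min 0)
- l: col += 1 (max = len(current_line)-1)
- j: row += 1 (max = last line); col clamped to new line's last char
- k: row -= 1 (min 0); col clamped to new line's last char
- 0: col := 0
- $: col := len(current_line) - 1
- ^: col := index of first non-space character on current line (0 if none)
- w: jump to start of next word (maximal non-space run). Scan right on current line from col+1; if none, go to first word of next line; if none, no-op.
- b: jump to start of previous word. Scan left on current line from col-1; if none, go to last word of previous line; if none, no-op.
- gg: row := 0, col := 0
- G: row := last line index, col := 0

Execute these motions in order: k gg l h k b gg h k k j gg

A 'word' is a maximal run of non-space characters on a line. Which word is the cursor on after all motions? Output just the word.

After 1 (k): row=0 col=0 char='b'
After 2 (gg): row=0 col=0 char='b'
After 3 (l): row=0 col=1 char='l'
After 4 (h): row=0 col=0 char='b'
After 5 (k): row=0 col=0 char='b'
After 6 (b): row=0 col=0 char='b'
After 7 (gg): row=0 col=0 char='b'
After 8 (h): row=0 col=0 char='b'
After 9 (k): row=0 col=0 char='b'
After 10 (k): row=0 col=0 char='b'
After 11 (j): row=1 col=0 char='l'
After 12 (gg): row=0 col=0 char='b'

Answer: blue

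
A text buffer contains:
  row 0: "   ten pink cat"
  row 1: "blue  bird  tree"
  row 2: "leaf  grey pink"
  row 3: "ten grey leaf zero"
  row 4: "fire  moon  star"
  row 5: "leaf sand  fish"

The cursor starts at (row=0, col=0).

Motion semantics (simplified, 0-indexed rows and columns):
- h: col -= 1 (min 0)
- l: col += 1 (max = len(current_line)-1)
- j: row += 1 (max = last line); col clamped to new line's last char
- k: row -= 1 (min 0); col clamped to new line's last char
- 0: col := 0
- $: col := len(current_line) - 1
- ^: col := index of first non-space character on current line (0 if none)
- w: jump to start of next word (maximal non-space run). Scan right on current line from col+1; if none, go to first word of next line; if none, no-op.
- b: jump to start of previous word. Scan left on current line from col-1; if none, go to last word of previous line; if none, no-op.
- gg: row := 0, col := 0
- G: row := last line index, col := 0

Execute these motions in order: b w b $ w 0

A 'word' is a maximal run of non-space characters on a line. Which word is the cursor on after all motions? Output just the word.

After 1 (b): row=0 col=0 char='_'
After 2 (w): row=0 col=3 char='t'
After 3 (b): row=0 col=3 char='t'
After 4 ($): row=0 col=14 char='t'
After 5 (w): row=1 col=0 char='b'
After 6 (0): row=1 col=0 char='b'

Answer: blue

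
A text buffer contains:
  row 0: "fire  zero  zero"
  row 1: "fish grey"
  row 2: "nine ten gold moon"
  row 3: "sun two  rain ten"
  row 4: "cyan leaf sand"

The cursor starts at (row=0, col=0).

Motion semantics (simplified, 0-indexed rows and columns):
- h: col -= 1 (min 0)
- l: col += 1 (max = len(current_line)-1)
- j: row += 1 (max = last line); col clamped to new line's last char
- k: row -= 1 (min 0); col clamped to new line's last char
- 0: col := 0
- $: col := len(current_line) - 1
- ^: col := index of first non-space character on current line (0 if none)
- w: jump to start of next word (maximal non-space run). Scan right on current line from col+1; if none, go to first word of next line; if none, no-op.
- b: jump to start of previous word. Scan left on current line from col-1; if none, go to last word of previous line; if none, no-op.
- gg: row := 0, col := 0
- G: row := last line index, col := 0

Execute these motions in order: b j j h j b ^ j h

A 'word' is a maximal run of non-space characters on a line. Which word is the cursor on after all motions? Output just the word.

After 1 (b): row=0 col=0 char='f'
After 2 (j): row=1 col=0 char='f'
After 3 (j): row=2 col=0 char='n'
After 4 (h): row=2 col=0 char='n'
After 5 (j): row=3 col=0 char='s'
After 6 (b): row=2 col=14 char='m'
After 7 (^): row=2 col=0 char='n'
After 8 (j): row=3 col=0 char='s'
After 9 (h): row=3 col=0 char='s'

Answer: sun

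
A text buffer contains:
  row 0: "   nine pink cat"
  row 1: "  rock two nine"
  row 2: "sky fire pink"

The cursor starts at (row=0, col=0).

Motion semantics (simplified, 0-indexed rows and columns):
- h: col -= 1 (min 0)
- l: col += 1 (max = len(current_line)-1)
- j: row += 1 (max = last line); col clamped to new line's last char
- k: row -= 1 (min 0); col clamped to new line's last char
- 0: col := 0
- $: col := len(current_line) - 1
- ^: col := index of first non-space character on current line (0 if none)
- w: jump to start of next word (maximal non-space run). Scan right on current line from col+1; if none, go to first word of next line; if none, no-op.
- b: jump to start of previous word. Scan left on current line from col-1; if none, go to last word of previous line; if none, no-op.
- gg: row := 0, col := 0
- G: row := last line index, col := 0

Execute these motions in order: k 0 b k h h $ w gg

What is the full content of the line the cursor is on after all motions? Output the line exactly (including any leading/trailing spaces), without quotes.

Answer:    nine pink cat

Derivation:
After 1 (k): row=0 col=0 char='_'
After 2 (0): row=0 col=0 char='_'
After 3 (b): row=0 col=0 char='_'
After 4 (k): row=0 col=0 char='_'
After 5 (h): row=0 col=0 char='_'
After 6 (h): row=0 col=0 char='_'
After 7 ($): row=0 col=15 char='t'
After 8 (w): row=1 col=2 char='r'
After 9 (gg): row=0 col=0 char='_'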